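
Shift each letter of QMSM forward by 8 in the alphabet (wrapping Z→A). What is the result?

YUAU

Q(16): 16+8=24 → Y
M(12): 12+8=20 → U
S(18): 18+8=26≡0 → A
M(12): 12+8=20 → U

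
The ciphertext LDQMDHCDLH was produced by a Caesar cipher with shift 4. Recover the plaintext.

HZMIZDYZHD

L(11): 11−4=7 → H
D(3): 3−4=-1≡25 → Z
Q(16): 16−4=12 → M
M(12): 12−4=8 → I
D(3): 3−4=-1≡25 → Z
H(7): 7−4=3 → D
C(2): 2−4=-2≡24 → Y
D(3): 3−4=-1≡25 → Z
L(11): 11−4=7 → H
H(7): 7−4=3 → D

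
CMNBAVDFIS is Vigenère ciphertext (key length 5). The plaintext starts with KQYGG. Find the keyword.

Subtract each crib letter from the matching ciphertext letter (mod 26):
C(2)−K(10)=-8≡18 → S
M(12)−Q(16)=-4≡22 → W
N(13)−Y(24)=-11≡15 → P
B(1)−G(6)=-5≡21 → V
A(0)−G(6)=-6≡20 → U

SWPVU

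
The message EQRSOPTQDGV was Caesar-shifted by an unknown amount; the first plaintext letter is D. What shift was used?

1

From the crib: E(4)−D(3)=1, so the shift is 1.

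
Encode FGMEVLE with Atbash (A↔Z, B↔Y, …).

UTNVEOV

F(5) → U(20)
G(6) → T(19)
M(12) → N(13)
E(4) → V(21)
V(21) → E(4)
L(11) → O(14)
E(4) → V(21)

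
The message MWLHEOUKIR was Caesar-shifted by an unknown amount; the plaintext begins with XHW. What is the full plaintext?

XHWSPZFVTC

From the crib: M(12)−X(23)=-11≡15, so the shift is 15.
Subtract 15 from each ciphertext letter:
M(12): 12−15=-3≡23 → X
W(22): 22−15=7 → H
L(11): 11−15=-4≡22 → W
H(7): 7−15=-8≡18 → S
E(4): 4−15=-11≡15 → P
O(14): 14−15=-1≡25 → Z
U(20): 20−15=5 → F
K(10): 10−15=-5≡21 → V
I(8): 8−15=-7≡19 → T
R(17): 17−15=2 → C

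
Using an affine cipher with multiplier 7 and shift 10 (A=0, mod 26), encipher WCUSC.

IYUGY

W(22): 7·22+10=164≡8 → I
C(2): 7·2+10=24 → Y
U(20): 7·20+10=150≡20 → U
S(18): 7·18+10=136≡6 → G
C(2): 7·2+10=24 → Y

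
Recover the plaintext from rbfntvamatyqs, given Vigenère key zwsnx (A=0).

Repeat the key across the ciphertext: zwsnxzwsnxzws
r(17)−z(25): -8≡18 → s
b(1)−w(22): -21≡5 → f
f(5)−s(18): -13≡13 → n
n(13)−n(13): 0 → a
t(19)−x(23): -4≡22 → w
v(21)−z(25): -4≡22 → w
a(0)−w(22): -22≡4 → e
m(12)−s(18): -6≡20 → u
a(0)−n(13): -13≡13 → n
t(19)−x(23): -4≡22 → w
y(24)−z(25): -1≡25 → z
q(16)−w(22): -6≡20 → u
s(18)−s(18): 0 → a

sfnawweunwzua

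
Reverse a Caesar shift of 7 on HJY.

H(7): 7−7=0 → A
J(9): 9−7=2 → C
Y(24): 24−7=17 → R

ACR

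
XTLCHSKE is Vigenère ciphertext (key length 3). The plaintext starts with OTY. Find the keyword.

JAN

Subtract each crib letter from the matching ciphertext letter (mod 26):
X(23)−O(14)=9 → J
T(19)−T(19)=0 → A
L(11)−Y(24)=-13≡13 → N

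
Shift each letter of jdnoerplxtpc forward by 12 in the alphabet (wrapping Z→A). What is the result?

vpzaqdbxjfbo

j(9): 9+12=21 → v
d(3): 3+12=15 → p
n(13): 13+12=25 → z
o(14): 14+12=26≡0 → a
e(4): 4+12=16 → q
r(17): 17+12=29≡3 → d
p(15): 15+12=27≡1 → b
l(11): 11+12=23 → x
x(23): 23+12=35≡9 → j
t(19): 19+12=31≡5 → f
p(15): 15+12=27≡1 → b
c(2): 2+12=14 → o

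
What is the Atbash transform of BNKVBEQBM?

B(1) → Y(24)
N(13) → M(12)
K(10) → P(15)
V(21) → E(4)
B(1) → Y(24)
E(4) → V(21)
Q(16) → J(9)
B(1) → Y(24)
M(12) → N(13)

YMPEYVJYN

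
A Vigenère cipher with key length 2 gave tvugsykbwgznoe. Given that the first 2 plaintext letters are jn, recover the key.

Subtract each crib letter from the matching ciphertext letter (mod 26):
t(19)−j(9)=10 → k
v(21)−n(13)=8 → i

ki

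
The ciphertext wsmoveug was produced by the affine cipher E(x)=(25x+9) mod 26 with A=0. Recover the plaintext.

The inverse of 25 mod 26 is 25, since 25·25=625≡1. Apply D(y)=25·(y−9) mod 26:
w(22): 25·(22−9)=325≡13 → n
s(18): 25·(18−9)=225≡17 → r
m(12): 25·(12−9)=75≡23 → x
o(14): 25·(14−9)=125≡21 → v
v(21): 25·(21−9)=300≡14 → o
e(4): 25·(4−9)=-125≡5 → f
u(20): 25·(20−9)=275≡15 → p
g(6): 25·(6−9)=-75≡3 → d

nrxvofpd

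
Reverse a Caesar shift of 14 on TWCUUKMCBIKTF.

FIOGGWYONUWFR

T(19): 19−14=5 → F
W(22): 22−14=8 → I
C(2): 2−14=-12≡14 → O
U(20): 20−14=6 → G
U(20): 20−14=6 → G
K(10): 10−14=-4≡22 → W
M(12): 12−14=-2≡24 → Y
C(2): 2−14=-12≡14 → O
B(1): 1−14=-13≡13 → N
I(8): 8−14=-6≡20 → U
K(10): 10−14=-4≡22 → W
T(19): 19−14=5 → F
F(5): 5−14=-9≡17 → R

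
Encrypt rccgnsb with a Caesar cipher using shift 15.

r(17): 17+15=32≡6 → g
c(2): 2+15=17 → r
c(2): 2+15=17 → r
g(6): 6+15=21 → v
n(13): 13+15=28≡2 → c
s(18): 18+15=33≡7 → h
b(1): 1+15=16 → q

grrvchq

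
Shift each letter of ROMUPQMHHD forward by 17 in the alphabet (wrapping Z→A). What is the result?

R(17): 17+17=34≡8 → I
O(14): 14+17=31≡5 → F
M(12): 12+17=29≡3 → D
U(20): 20+17=37≡11 → L
P(15): 15+17=32≡6 → G
Q(16): 16+17=33≡7 → H
M(12): 12+17=29≡3 → D
H(7): 7+17=24 → Y
H(7): 7+17=24 → Y
D(3): 3+17=20 → U

IFDLGHDYYU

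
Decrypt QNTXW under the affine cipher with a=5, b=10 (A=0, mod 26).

WLHNS

The inverse of 5 mod 26 is 21, since 5·21=105≡1. Apply D(y)=21·(y−10) mod 26:
Q(16): 21·(16−10)=126≡22 → W
N(13): 21·(13−10)=63≡11 → L
T(19): 21·(19−10)=189≡7 → H
X(23): 21·(23−10)=273≡13 → N
W(22): 21·(22−10)=252≡18 → S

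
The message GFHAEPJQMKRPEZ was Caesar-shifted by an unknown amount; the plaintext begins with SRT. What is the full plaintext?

From the crib: G(6)−S(18)=-12≡14, so the shift is 14.
Subtract 14 from each ciphertext letter:
G(6): 6−14=-8≡18 → S
F(5): 5−14=-9≡17 → R
H(7): 7−14=-7≡19 → T
A(0): 0−14=-14≡12 → M
E(4): 4−14=-10≡16 → Q
P(15): 15−14=1 → B
J(9): 9−14=-5≡21 → V
Q(16): 16−14=2 → C
M(12): 12−14=-2≡24 → Y
K(10): 10−14=-4≡22 → W
R(17): 17−14=3 → D
P(15): 15−14=1 → B
E(4): 4−14=-10≡16 → Q
Z(25): 25−14=11 → L

SRTMQBVCYWDBQL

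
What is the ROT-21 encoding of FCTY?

F(5): 5+21=26≡0 → A
C(2): 2+21=23 → X
T(19): 19+21=40≡14 → O
Y(24): 24+21=45≡19 → T

AXOT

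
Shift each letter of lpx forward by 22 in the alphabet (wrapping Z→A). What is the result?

l(11): 11+22=33≡7 → h
p(15): 15+22=37≡11 → l
x(23): 23+22=45≡19 → t

hlt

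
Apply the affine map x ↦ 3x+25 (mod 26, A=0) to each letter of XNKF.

X(23): 3·23+25=94≡16 → Q
N(13): 3·13+25=64≡12 → M
K(10): 3·10+25=55≡3 → D
F(5): 3·5+25=40≡14 → O

QMDO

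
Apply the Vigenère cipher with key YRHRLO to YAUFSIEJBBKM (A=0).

WRBWDWCAISVA

Repeat the key across the message: YRHRLOYRHRLO
Y(24)+Y(24): 48≡22 → W
A(0)+R(17): 17 → R
U(20)+H(7): 27≡1 → B
F(5)+R(17): 22 → W
S(18)+L(11): 29≡3 → D
I(8)+O(14): 22 → W
E(4)+Y(24): 28≡2 → C
J(9)+R(17): 26≡0 → A
B(1)+H(7): 8 → I
B(1)+R(17): 18 → S
K(10)+L(11): 21 → V
M(12)+O(14): 26≡0 → A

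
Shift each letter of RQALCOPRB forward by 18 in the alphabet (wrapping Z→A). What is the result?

JISDUGHJT

R(17): 17+18=35≡9 → J
Q(16): 16+18=34≡8 → I
A(0): 0+18=18 → S
L(11): 11+18=29≡3 → D
C(2): 2+18=20 → U
O(14): 14+18=32≡6 → G
P(15): 15+18=33≡7 → H
R(17): 17+18=35≡9 → J
B(1): 1+18=19 → T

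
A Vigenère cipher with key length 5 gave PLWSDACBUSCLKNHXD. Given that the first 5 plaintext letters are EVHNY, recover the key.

LQPFF

Subtract each crib letter from the matching ciphertext letter (mod 26):
P(15)−E(4)=11 → L
L(11)−V(21)=-10≡16 → Q
W(22)−H(7)=15 → P
S(18)−N(13)=5 → F
D(3)−Y(24)=-21≡5 → F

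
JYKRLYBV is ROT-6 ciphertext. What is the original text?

J(9): 9−6=3 → D
Y(24): 24−6=18 → S
K(10): 10−6=4 → E
R(17): 17−6=11 → L
L(11): 11−6=5 → F
Y(24): 24−6=18 → S
B(1): 1−6=-5≡21 → V
V(21): 21−6=15 → P

DSELFSVP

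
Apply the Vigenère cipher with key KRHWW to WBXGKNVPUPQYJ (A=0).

GSECGXMWQLAPQ

Repeat the key across the message: KRHWWKRHWWKRH
W(22)+K(10): 32≡6 → G
B(1)+R(17): 18 → S
X(23)+H(7): 30≡4 → E
G(6)+W(22): 28≡2 → C
K(10)+W(22): 32≡6 → G
N(13)+K(10): 23 → X
V(21)+R(17): 38≡12 → M
P(15)+H(7): 22 → W
U(20)+W(22): 42≡16 → Q
P(15)+W(22): 37≡11 → L
Q(16)+K(10): 26≡0 → A
Y(24)+R(17): 41≡15 → P
J(9)+H(7): 16 → Q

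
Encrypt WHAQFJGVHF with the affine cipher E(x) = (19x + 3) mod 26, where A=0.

FGDVUSNMGU

W(22): 19·22+3=421≡5 → F
H(7): 19·7+3=136≡6 → G
A(0): 19·0+3=3 → D
Q(16): 19·16+3=307≡21 → V
F(5): 19·5+3=98≡20 → U
J(9): 19·9+3=174≡18 → S
G(6): 19·6+3=117≡13 → N
V(21): 19·21+3=402≡12 → M
H(7): 19·7+3=136≡6 → G
F(5): 19·5+3=98≡20 → U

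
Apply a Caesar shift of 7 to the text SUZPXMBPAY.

ZBGWETIWHF

S(18): 18+7=25 → Z
U(20): 20+7=27≡1 → B
Z(25): 25+7=32≡6 → G
P(15): 15+7=22 → W
X(23): 23+7=30≡4 → E
M(12): 12+7=19 → T
B(1): 1+7=8 → I
P(15): 15+7=22 → W
A(0): 0+7=7 → H
Y(24): 24+7=31≡5 → F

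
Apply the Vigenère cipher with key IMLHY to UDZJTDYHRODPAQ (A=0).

Repeat the key across the message: IMLHYIMLHYIMLH
U(20)+I(8): 28≡2 → C
D(3)+M(12): 15 → P
Z(25)+L(11): 36≡10 → K
J(9)+H(7): 16 → Q
T(19)+Y(24): 43≡17 → R
D(3)+I(8): 11 → L
Y(24)+M(12): 36≡10 → K
H(7)+L(11): 18 → S
R(17)+H(7): 24 → Y
O(14)+Y(24): 38≡12 → M
D(3)+I(8): 11 → L
P(15)+M(12): 27≡1 → B
A(0)+L(11): 11 → L
Q(16)+H(7): 23 → X

CPKQRLKSYMLBLX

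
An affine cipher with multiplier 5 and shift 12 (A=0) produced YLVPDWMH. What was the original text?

SFHLTCAZ

The inverse of 5 mod 26 is 21, since 5·21=105≡1. Apply D(y)=21·(y−12) mod 26:
Y(24): 21·(24−12)=252≡18 → S
L(11): 21·(11−12)=-21≡5 → F
V(21): 21·(21−12)=189≡7 → H
P(15): 21·(15−12)=63≡11 → L
D(3): 21·(3−12)=-189≡19 → T
W(22): 21·(22−12)=210≡2 → C
M(12): 21·(12−12)=0 → A
H(7): 21·(7−12)=-105≡25 → Z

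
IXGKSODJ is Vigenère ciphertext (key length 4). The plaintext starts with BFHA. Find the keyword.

Subtract each crib letter from the matching ciphertext letter (mod 26):
I(8)−B(1)=7 → H
X(23)−F(5)=18 → S
G(6)−H(7)=-1≡25 → Z
K(10)−A(0)=10 → K

HSZK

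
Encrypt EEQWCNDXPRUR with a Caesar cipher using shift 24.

CCOUALBVNPSP

E(4): 4+24=28≡2 → C
E(4): 4+24=28≡2 → C
Q(16): 16+24=40≡14 → O
W(22): 22+24=46≡20 → U
C(2): 2+24=26≡0 → A
N(13): 13+24=37≡11 → L
D(3): 3+24=27≡1 → B
X(23): 23+24=47≡21 → V
P(15): 15+24=39≡13 → N
R(17): 17+24=41≡15 → P
U(20): 20+24=44≡18 → S
R(17): 17+24=41≡15 → P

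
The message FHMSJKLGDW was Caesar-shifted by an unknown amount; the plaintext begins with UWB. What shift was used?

From the crib: F(5)−U(20)=-15≡11, so the shift is 11.

11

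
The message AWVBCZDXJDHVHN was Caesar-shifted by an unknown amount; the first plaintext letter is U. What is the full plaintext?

UQPVWTXRDXBPBH

From the crib: A(0)−U(20)=-20≡6, so the shift is 6.
Subtract 6 from each ciphertext letter:
A(0): 0−6=-6≡20 → U
W(22): 22−6=16 → Q
V(21): 21−6=15 → P
B(1): 1−6=-5≡21 → V
C(2): 2−6=-4≡22 → W
Z(25): 25−6=19 → T
D(3): 3−6=-3≡23 → X
X(23): 23−6=17 → R
J(9): 9−6=3 → D
D(3): 3−6=-3≡23 → X
H(7): 7−6=1 → B
V(21): 21−6=15 → P
H(7): 7−6=1 → B
N(13): 13−6=7 → H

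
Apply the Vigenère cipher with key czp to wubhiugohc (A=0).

ytqjhjinwe

Repeat the key across the message: czpczpczpc
w(22)+c(2): 24 → y
u(20)+z(25): 45≡19 → t
b(1)+p(15): 16 → q
h(7)+c(2): 9 → j
i(8)+z(25): 33≡7 → h
u(20)+p(15): 35≡9 → j
g(6)+c(2): 8 → i
o(14)+z(25): 39≡13 → n
h(7)+p(15): 22 → w
c(2)+c(2): 4 → e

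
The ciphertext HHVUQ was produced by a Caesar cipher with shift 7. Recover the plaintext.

AAONJ

H(7): 7−7=0 → A
H(7): 7−7=0 → A
V(21): 21−7=14 → O
U(20): 20−7=13 → N
Q(16): 16−7=9 → J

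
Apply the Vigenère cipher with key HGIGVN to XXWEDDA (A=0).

Repeat the key across the message: HGIGVNH
X(23)+H(7): 30≡4 → E
X(23)+G(6): 29≡3 → D
W(22)+I(8): 30≡4 → E
E(4)+G(6): 10 → K
D(3)+V(21): 24 → Y
D(3)+N(13): 16 → Q
A(0)+H(7): 7 → H

EDEKYQH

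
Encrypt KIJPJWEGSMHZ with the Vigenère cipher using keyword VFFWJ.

Repeat the key across the message: VFFWJVFFWJVF
K(10)+V(21): 31≡5 → F
I(8)+F(5): 13 → N
J(9)+F(5): 14 → O
P(15)+W(22): 37≡11 → L
J(9)+J(9): 18 → S
W(22)+V(21): 43≡17 → R
E(4)+F(5): 9 → J
G(6)+F(5): 11 → L
S(18)+W(22): 40≡14 → O
M(12)+J(9): 21 → V
H(7)+V(21): 28≡2 → C
Z(25)+F(5): 30≡4 → E

FNOLSRJLOVCE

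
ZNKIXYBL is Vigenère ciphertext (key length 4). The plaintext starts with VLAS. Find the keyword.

ECKQ

Subtract each crib letter from the matching ciphertext letter (mod 26):
Z(25)−V(21)=4 → E
N(13)−L(11)=2 → C
K(10)−A(0)=10 → K
I(8)−S(18)=-10≡16 → Q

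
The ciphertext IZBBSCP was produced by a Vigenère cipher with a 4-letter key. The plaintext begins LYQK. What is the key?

Subtract each crib letter from the matching ciphertext letter (mod 26):
I(8)−L(11)=-3≡23 → X
Z(25)−Y(24)=1 → B
B(1)−Q(16)=-15≡11 → L
B(1)−K(10)=-9≡17 → R

XBLR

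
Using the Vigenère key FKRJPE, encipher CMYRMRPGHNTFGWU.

Repeat the key across the message: FKRJPEFKRJPEFKR
C(2)+F(5): 7 → H
M(12)+K(10): 22 → W
Y(24)+R(17): 41≡15 → P
R(17)+J(9): 26≡0 → A
M(12)+P(15): 27≡1 → B
R(17)+E(4): 21 → V
P(15)+F(5): 20 → U
G(6)+K(10): 16 → Q
H(7)+R(17): 24 → Y
N(13)+J(9): 22 → W
T(19)+P(15): 34≡8 → I
F(5)+E(4): 9 → J
G(6)+F(5): 11 → L
W(22)+K(10): 32≡6 → G
U(20)+R(17): 37≡11 → L

HWPABVUQYWIJLGL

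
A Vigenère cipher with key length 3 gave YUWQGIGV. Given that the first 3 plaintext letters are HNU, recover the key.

Subtract each crib letter from the matching ciphertext letter (mod 26):
Y(24)−H(7)=17 → R
U(20)−N(13)=7 → H
W(22)−U(20)=2 → C

RHC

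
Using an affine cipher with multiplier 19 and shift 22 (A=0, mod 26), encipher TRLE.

THXU

T(19): 19·19+22=383≡19 → T
R(17): 19·17+22=345≡7 → H
L(11): 19·11+22=231≡23 → X
E(4): 19·4+22=98≡20 → U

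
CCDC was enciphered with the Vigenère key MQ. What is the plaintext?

QMRM

Repeat the key across the ciphertext: MQMQ
C(2)−M(12): -10≡16 → Q
C(2)−Q(16): -14≡12 → M
D(3)−M(12): -9≡17 → R
C(2)−Q(16): -14≡12 → M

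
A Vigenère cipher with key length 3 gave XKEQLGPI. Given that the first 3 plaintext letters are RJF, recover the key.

Subtract each crib letter from the matching ciphertext letter (mod 26):
X(23)−R(17)=6 → G
K(10)−J(9)=1 → B
E(4)−F(5)=-1≡25 → Z

GBZ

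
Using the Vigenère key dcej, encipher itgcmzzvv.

Repeat the key across the message: dcejdcejd
i(8)+d(3): 11 → l
t(19)+c(2): 21 → v
g(6)+e(4): 10 → k
c(2)+j(9): 11 → l
m(12)+d(3): 15 → p
z(25)+c(2): 27≡1 → b
z(25)+e(4): 29≡3 → d
v(21)+j(9): 30≡4 → e
v(21)+d(3): 24 → y

lvklpbdey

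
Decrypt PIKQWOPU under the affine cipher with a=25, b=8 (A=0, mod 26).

TAYSMUTO

The inverse of 25 mod 26 is 25, since 25·25=625≡1. Apply D(y)=25·(y−8) mod 26:
P(15): 25·(15−8)=175≡19 → T
I(8): 25·(8−8)=0 → A
K(10): 25·(10−8)=50≡24 → Y
Q(16): 25·(16−8)=200≡18 → S
W(22): 25·(22−8)=350≡12 → M
O(14): 25·(14−8)=150≡20 → U
P(15): 25·(15−8)=175≡19 → T
U(20): 25·(20−8)=300≡14 → O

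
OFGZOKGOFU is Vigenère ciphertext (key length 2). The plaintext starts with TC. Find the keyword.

VD

Subtract each crib letter from the matching ciphertext letter (mod 26):
O(14)−T(19)=-5≡21 → V
F(5)−C(2)=3 → D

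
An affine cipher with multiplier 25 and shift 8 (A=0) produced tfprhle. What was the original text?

The inverse of 25 mod 26 is 25, since 25·25=625≡1. Apply D(y)=25·(y−8) mod 26:
t(19): 25·(19−8)=275≡15 → p
f(5): 25·(5−8)=-75≡3 → d
p(15): 25·(15−8)=175≡19 → t
r(17): 25·(17−8)=225≡17 → r
h(7): 25·(7−8)=-25≡1 → b
l(11): 25·(11−8)=75≡23 → x
e(4): 25·(4−8)=-100≡4 → e

pdtrbxe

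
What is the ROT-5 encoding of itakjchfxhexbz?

nyfpohmkcmjcge

i(8): 8+5=13 → n
t(19): 19+5=24 → y
a(0): 0+5=5 → f
k(10): 10+5=15 → p
j(9): 9+5=14 → o
c(2): 2+5=7 → h
h(7): 7+5=12 → m
f(5): 5+5=10 → k
x(23): 23+5=28≡2 → c
h(7): 7+5=12 → m
e(4): 4+5=9 → j
x(23): 23+5=28≡2 → c
b(1): 1+5=6 → g
z(25): 25+5=30≡4 → e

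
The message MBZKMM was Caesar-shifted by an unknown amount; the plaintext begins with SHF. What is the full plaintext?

From the crib: M(12)−S(18)=-6≡20, so the shift is 20.
Subtract 20 from each ciphertext letter:
M(12): 12−20=-8≡18 → S
B(1): 1−20=-19≡7 → H
Z(25): 25−20=5 → F
K(10): 10−20=-10≡16 → Q
M(12): 12−20=-8≡18 → S
M(12): 12−20=-8≡18 → S

SHFQSS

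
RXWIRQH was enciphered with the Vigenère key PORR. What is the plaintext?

Repeat the key across the ciphertext: PORRPOR
R(17)−P(15): 2 → C
X(23)−O(14): 9 → J
W(22)−R(17): 5 → F
I(8)−R(17): -9≡17 → R
R(17)−P(15): 2 → C
Q(16)−O(14): 2 → C
H(7)−R(17): -10≡16 → Q

CJFRCCQ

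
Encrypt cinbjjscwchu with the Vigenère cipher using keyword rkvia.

Repeat the key across the message: rkviarkviark
c(2)+r(17): 19 → t
i(8)+k(10): 18 → s
n(13)+v(21): 34≡8 → i
b(1)+i(8): 9 → j
j(9)+a(0): 9 → j
j(9)+r(17): 26≡0 → a
s(18)+k(10): 28≡2 → c
c(2)+v(21): 23 → x
w(22)+i(8): 30≡4 → e
c(2)+a(0): 2 → c
h(7)+r(17): 24 → y
u(20)+k(10): 30≡4 → e

tsijjacxecye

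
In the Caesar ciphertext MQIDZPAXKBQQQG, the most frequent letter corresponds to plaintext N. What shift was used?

The most frequent ciphertext letter is Q (appears 4 times).
Q is position 16; N is position 13.
Shift = 3.

3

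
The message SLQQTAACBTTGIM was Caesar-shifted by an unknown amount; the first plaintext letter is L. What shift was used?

From the crib: S(18)−L(11)=7, so the shift is 7.

7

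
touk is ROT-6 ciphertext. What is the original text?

nioe

t(19): 19−6=13 → n
o(14): 14−6=8 → i
u(20): 20−6=14 → o
k(10): 10−6=4 → e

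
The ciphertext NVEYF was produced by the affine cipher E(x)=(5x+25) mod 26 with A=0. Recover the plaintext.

The inverse of 5 mod 26 is 21, since 5·21=105≡1. Apply D(y)=21·(y−25) mod 26:
N(13): 21·(13−25)=-252≡8 → I
V(21): 21·(21−25)=-84≡20 → U
E(4): 21·(4−25)=-441≡1 → B
Y(24): 21·(24−25)=-21≡5 → F
F(5): 21·(5−25)=-420≡22 → W

IUBFW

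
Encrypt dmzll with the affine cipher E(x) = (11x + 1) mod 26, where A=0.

d(3): 11·3+1=34≡8 → i
m(12): 11·12+1=133≡3 → d
z(25): 11·25+1=276≡16 → q
l(11): 11·11+1=122≡18 → s
l(11): 11·11+1=122≡18 → s

idqss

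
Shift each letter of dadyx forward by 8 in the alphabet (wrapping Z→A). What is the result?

lilgf

d(3): 3+8=11 → l
a(0): 0+8=8 → i
d(3): 3+8=11 → l
y(24): 24+8=32≡6 → g
x(23): 23+8=31≡5 → f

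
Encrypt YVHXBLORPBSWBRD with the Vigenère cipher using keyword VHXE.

TCEBWSLVKIPAWYA

Repeat the key across the message: VHXEVHXEVHXEVHX
Y(24)+V(21): 45≡19 → T
V(21)+H(7): 28≡2 → C
H(7)+X(23): 30≡4 → E
X(23)+E(4): 27≡1 → B
B(1)+V(21): 22 → W
L(11)+H(7): 18 → S
O(14)+X(23): 37≡11 → L
R(17)+E(4): 21 → V
P(15)+V(21): 36≡10 → K
B(1)+H(7): 8 → I
S(18)+X(23): 41≡15 → P
W(22)+E(4): 26≡0 → A
B(1)+V(21): 22 → W
R(17)+H(7): 24 → Y
D(3)+X(23): 26≡0 → A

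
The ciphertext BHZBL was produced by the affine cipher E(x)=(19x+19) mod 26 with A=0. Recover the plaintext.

The inverse of 19 mod 26 is 11, since 19·11=209≡1. Apply D(y)=11·(y−19) mod 26:
B(1): 11·(1−19)=-198≡10 → K
H(7): 11·(7−19)=-132≡24 → Y
Z(25): 11·(25−19)=66≡14 → O
B(1): 11·(1−19)=-198≡10 → K
L(11): 11·(11−19)=-88≡16 → Q

KYOKQ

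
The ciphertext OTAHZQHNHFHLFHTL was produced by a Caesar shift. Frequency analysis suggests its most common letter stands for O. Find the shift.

The most frequent ciphertext letter is H (appears 5 times).
H is position 7; O is position 14.
Shift = -7≡19.

19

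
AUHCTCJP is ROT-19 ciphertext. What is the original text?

HBOJAJQW

A(0): 0−19=-19≡7 → H
U(20): 20−19=1 → B
H(7): 7−19=-12≡14 → O
C(2): 2−19=-17≡9 → J
T(19): 19−19=0 → A
C(2): 2−19=-17≡9 → J
J(9): 9−19=-10≡16 → Q
P(15): 15−19=-4≡22 → W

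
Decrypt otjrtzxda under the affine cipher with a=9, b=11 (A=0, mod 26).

jyusyqkct

The inverse of 9 mod 26 is 3, since 9·3=27≡1. Apply D(y)=3·(y−11) mod 26:
o(14): 3·(14−11)=9 → j
t(19): 3·(19−11)=24 → y
j(9): 3·(9−11)=-6≡20 → u
r(17): 3·(17−11)=18 → s
t(19): 3·(19−11)=24 → y
z(25): 3·(25−11)=42≡16 → q
x(23): 3·(23−11)=36≡10 → k
d(3): 3·(3−11)=-24≡2 → c
a(0): 3·(0−11)=-33≡19 → t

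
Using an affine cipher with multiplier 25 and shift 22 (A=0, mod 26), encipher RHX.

R(17): 25·17+22=447≡5 → F
H(7): 25·7+22=197≡15 → P
X(23): 25·23+22=597≡25 → Z

FPZ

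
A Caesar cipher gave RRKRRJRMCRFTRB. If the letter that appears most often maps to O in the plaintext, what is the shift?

3

The most frequent ciphertext letter is R (appears 7 times).
R is position 17; O is position 14.
Shift = 3.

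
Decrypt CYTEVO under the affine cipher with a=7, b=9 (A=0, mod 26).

The inverse of 7 mod 26 is 15, since 7·15=105≡1. Apply D(y)=15·(y−9) mod 26:
C(2): 15·(2−9)=-105≡25 → Z
Y(24): 15·(24−9)=225≡17 → R
T(19): 15·(19−9)=150≡20 → U
E(4): 15·(4−9)=-75≡3 → D
V(21): 15·(21−9)=180≡24 → Y
O(14): 15·(14−9)=75≡23 → X

ZRUDYX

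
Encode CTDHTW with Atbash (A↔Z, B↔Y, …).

XGWSGD

C(2) → X(23)
T(19) → G(6)
D(3) → W(22)
H(7) → S(18)
T(19) → G(6)
W(22) → D(3)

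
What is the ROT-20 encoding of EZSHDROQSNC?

E(4): 4+20=24 → Y
Z(25): 25+20=45≡19 → T
S(18): 18+20=38≡12 → M
H(7): 7+20=27≡1 → B
D(3): 3+20=23 → X
R(17): 17+20=37≡11 → L
O(14): 14+20=34≡8 → I
Q(16): 16+20=36≡10 → K
S(18): 18+20=38≡12 → M
N(13): 13+20=33≡7 → H
C(2): 2+20=22 → W

YTMBXLIKMHW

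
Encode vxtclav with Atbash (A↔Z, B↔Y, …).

v(21) → e(4)
x(23) → c(2)
t(19) → g(6)
c(2) → x(23)
l(11) → o(14)
a(0) → z(25)
v(21) → e(4)

ecgxoze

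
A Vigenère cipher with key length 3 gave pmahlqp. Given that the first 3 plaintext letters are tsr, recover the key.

Subtract each crib letter from the matching ciphertext letter (mod 26):
p(15)−t(19)=-4≡22 → w
m(12)−s(18)=-6≡20 → u
a(0)−r(17)=-17≡9 → j

wuj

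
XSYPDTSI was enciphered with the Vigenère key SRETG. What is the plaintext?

FBUWXBBE

Repeat the key across the ciphertext: SRETGSRE
X(23)−S(18): 5 → F
S(18)−R(17): 1 → B
Y(24)−E(4): 20 → U
P(15)−T(19): -4≡22 → W
D(3)−G(6): -3≡23 → X
T(19)−S(18): 1 → B
S(18)−R(17): 1 → B
I(8)−E(4): 4 → E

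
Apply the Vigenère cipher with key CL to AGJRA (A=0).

Repeat the key across the message: CLCLC
A(0)+C(2): 2 → C
G(6)+L(11): 17 → R
J(9)+C(2): 11 → L
R(17)+L(11): 28≡2 → C
A(0)+C(2): 2 → C

CRLCC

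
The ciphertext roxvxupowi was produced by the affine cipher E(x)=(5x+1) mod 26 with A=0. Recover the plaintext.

ynueujinzr

The inverse of 5 mod 26 is 21, since 5·21=105≡1. Apply D(y)=21·(y−1) mod 26:
r(17): 21·(17−1)=336≡24 → y
o(14): 21·(14−1)=273≡13 → n
x(23): 21·(23−1)=462≡20 → u
v(21): 21·(21−1)=420≡4 → e
x(23): 21·(23−1)=462≡20 → u
u(20): 21·(20−1)=399≡9 → j
p(15): 21·(15−1)=294≡8 → i
o(14): 21·(14−1)=273≡13 → n
w(22): 21·(22−1)=441≡25 → z
i(8): 21·(8−1)=147≡17 → r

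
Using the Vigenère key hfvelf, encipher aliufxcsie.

hqdyqcjxdi

Repeat the key across the message: hfvelfhfve
a(0)+h(7): 7 → h
l(11)+f(5): 16 → q
i(8)+v(21): 29≡3 → d
u(20)+e(4): 24 → y
f(5)+l(11): 16 → q
x(23)+f(5): 28≡2 → c
c(2)+h(7): 9 → j
s(18)+f(5): 23 → x
i(8)+v(21): 29≡3 → d
e(4)+e(4): 8 → i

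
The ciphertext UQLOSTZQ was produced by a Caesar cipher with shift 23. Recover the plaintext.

U(20): 20−23=-3≡23 → X
Q(16): 16−23=-7≡19 → T
L(11): 11−23=-12≡14 → O
O(14): 14−23=-9≡17 → R
S(18): 18−23=-5≡21 → V
T(19): 19−23=-4≡22 → W
Z(25): 25−23=2 → C
Q(16): 16−23=-7≡19 → T

XTORVWCT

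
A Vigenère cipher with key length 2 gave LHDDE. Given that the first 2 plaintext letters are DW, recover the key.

IL

Subtract each crib letter from the matching ciphertext letter (mod 26):
L(11)−D(3)=8 → I
H(7)−W(22)=-15≡11 → L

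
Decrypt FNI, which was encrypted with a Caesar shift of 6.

ZHC

F(5): 5−6=-1≡25 → Z
N(13): 13−6=7 → H
I(8): 8−6=2 → C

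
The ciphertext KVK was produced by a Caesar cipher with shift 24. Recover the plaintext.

K(10): 10−24=-14≡12 → M
V(21): 21−24=-3≡23 → X
K(10): 10−24=-14≡12 → M

MXM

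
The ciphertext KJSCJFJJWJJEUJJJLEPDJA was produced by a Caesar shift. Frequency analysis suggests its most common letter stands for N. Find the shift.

The most frequent ciphertext letter is J (appears 10 times).
J is position 9; N is position 13.
Shift = -4≡22.

22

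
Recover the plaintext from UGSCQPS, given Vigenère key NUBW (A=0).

Repeat the key across the ciphertext: NUBWNUB
U(20)−N(13): 7 → H
G(6)−U(20): -14≡12 → M
S(18)−B(1): 17 → R
C(2)−W(22): -20≡6 → G
Q(16)−N(13): 3 → D
P(15)−U(20): -5≡21 → V
S(18)−B(1): 17 → R

HMRGDVR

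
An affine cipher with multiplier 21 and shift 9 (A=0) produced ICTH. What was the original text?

VRYQ

The inverse of 21 mod 26 is 5, since 21·5=105≡1. Apply D(y)=5·(y−9) mod 26:
I(8): 5·(8−9)=-5≡21 → V
C(2): 5·(2−9)=-35≡17 → R
T(19): 5·(19−9)=50≡24 → Y
H(7): 5·(7−9)=-10≡16 → Q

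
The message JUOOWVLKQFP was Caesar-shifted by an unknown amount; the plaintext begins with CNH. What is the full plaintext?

From the crib: J(9)−C(2)=7, so the shift is 7.
Subtract 7 from each ciphertext letter:
J(9): 9−7=2 → C
U(20): 20−7=13 → N
O(14): 14−7=7 → H
O(14): 14−7=7 → H
W(22): 22−7=15 → P
V(21): 21−7=14 → O
L(11): 11−7=4 → E
K(10): 10−7=3 → D
Q(16): 16−7=9 → J
F(5): 5−7=-2≡24 → Y
P(15): 15−7=8 → I

CNHHPOEDJYI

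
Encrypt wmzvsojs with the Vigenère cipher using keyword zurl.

vgqgriad

Repeat the key across the message: zurlzurl
w(22)+z(25): 47≡21 → v
m(12)+u(20): 32≡6 → g
z(25)+r(17): 42≡16 → q
v(21)+l(11): 32≡6 → g
s(18)+z(25): 43≡17 → r
o(14)+u(20): 34≡8 → i
j(9)+r(17): 26≡0 → a
s(18)+l(11): 29≡3 → d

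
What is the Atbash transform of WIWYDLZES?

DRDBWOAVH

W(22) → D(3)
I(8) → R(17)
W(22) → D(3)
Y(24) → B(1)
D(3) → W(22)
L(11) → O(14)
Z(25) → A(0)
E(4) → V(21)
S(18) → H(7)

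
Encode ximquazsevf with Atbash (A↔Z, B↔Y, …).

crnjfzahveu

x(23) → c(2)
i(8) → r(17)
m(12) → n(13)
q(16) → j(9)
u(20) → f(5)
a(0) → z(25)
z(25) → a(0)
s(18) → h(7)
e(4) → v(21)
v(21) → e(4)
f(5) → u(20)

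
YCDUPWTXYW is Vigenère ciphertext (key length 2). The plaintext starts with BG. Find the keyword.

Subtract each crib letter from the matching ciphertext letter (mod 26):
Y(24)−B(1)=23 → X
C(2)−G(6)=-4≡22 → W

XW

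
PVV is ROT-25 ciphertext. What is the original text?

QWW

P(15): 15−25=-10≡16 → Q
V(21): 21−25=-4≡22 → W
V(21): 21−25=-4≡22 → W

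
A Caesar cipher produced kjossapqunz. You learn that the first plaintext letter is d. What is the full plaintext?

From the crib: k(10)−d(3)=7, so the shift is 7.
Subtract 7 from each ciphertext letter:
k(10): 10−7=3 → d
j(9): 9−7=2 → c
o(14): 14−7=7 → h
s(18): 18−7=11 → l
s(18): 18−7=11 → l
a(0): 0−7=-7≡19 → t
p(15): 15−7=8 → i
q(16): 16−7=9 → j
u(20): 20−7=13 → n
n(13): 13−7=6 → g
z(25): 25−7=18 → s

dchlltijngs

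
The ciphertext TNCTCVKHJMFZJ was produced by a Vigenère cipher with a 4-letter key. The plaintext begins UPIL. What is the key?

Subtract each crib letter from the matching ciphertext letter (mod 26):
T(19)−U(20)=-1≡25 → Z
N(13)−P(15)=-2≡24 → Y
C(2)−I(8)=-6≡20 → U
T(19)−L(11)=8 → I

ZYUI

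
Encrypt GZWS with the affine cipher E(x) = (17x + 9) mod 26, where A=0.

G(6): 17·6+9=111≡7 → H
Z(25): 17·25+9=434≡18 → S
W(22): 17·22+9=383≡19 → T
S(18): 17·18+9=315≡3 → D

HSTD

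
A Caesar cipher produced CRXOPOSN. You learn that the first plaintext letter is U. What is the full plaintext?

From the crib: C(2)−U(20)=-18≡8, so the shift is 8.
Subtract 8 from each ciphertext letter:
C(2): 2−8=-6≡20 → U
R(17): 17−8=9 → J
X(23): 23−8=15 → P
O(14): 14−8=6 → G
P(15): 15−8=7 → H
O(14): 14−8=6 → G
S(18): 18−8=10 → K
N(13): 13−8=5 → F

UJPGHGKF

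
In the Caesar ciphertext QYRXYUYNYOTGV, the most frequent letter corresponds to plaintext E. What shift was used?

20

The most frequent ciphertext letter is Y (appears 4 times).
Y is position 24; E is position 4.
Shift = 20.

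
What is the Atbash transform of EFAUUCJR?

VUZFFXQI

E(4) → V(21)
F(5) → U(20)
A(0) → Z(25)
U(20) → F(5)
U(20) → F(5)
C(2) → X(23)
J(9) → Q(16)
R(17) → I(8)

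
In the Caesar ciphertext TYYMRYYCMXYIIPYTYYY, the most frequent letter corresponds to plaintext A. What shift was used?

The most frequent ciphertext letter is Y (appears 9 times).
Y is position 24; A is position 0.
Shift = 24.

24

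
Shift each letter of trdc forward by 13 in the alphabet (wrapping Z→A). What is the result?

geqp

t(19): 19+13=32≡6 → g
r(17): 17+13=30≡4 → e
d(3): 3+13=16 → q
c(2): 2+13=15 → p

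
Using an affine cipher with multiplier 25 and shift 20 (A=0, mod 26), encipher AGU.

A(0): 25·0+20=20 → U
G(6): 25·6+20=170≡14 → O
U(20): 25·20+20=520≡0 → A

UOA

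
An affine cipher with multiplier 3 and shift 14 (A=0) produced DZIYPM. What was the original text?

FVYMJI

The inverse of 3 mod 26 is 9, since 3·9=27≡1. Apply D(y)=9·(y−14) mod 26:
D(3): 9·(3−14)=-99≡5 → F
Z(25): 9·(25−14)=99≡21 → V
I(8): 9·(8−14)=-54≡24 → Y
Y(24): 9·(24−14)=90≡12 → M
P(15): 9·(15−14)=9 → J
M(12): 9·(12−14)=-18≡8 → I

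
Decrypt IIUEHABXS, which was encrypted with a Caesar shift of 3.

FFRBEXYUP

I(8): 8−3=5 → F
I(8): 8−3=5 → F
U(20): 20−3=17 → R
E(4): 4−3=1 → B
H(7): 7−3=4 → E
A(0): 0−3=-3≡23 → X
B(1): 1−3=-2≡24 → Y
X(23): 23−3=20 → U
S(18): 18−3=15 → P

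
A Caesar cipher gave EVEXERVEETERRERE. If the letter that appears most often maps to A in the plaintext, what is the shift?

4

The most frequent ciphertext letter is E (appears 8 times).
E is position 4; A is position 0.
Shift = 4.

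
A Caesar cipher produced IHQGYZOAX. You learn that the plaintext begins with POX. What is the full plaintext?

From the crib: I(8)−P(15)=-7≡19, so the shift is 19.
Subtract 19 from each ciphertext letter:
I(8): 8−19=-11≡15 → P
H(7): 7−19=-12≡14 → O
Q(16): 16−19=-3≡23 → X
G(6): 6−19=-13≡13 → N
Y(24): 24−19=5 → F
Z(25): 25−19=6 → G
O(14): 14−19=-5≡21 → V
A(0): 0−19=-19≡7 → H
X(23): 23−19=4 → E

POXNFGVHE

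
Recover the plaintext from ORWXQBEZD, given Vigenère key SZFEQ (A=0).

WSRTAJFUZ

Repeat the key across the ciphertext: SZFEQSZFE
O(14)−S(18): -4≡22 → W
R(17)−Z(25): -8≡18 → S
W(22)−F(5): 17 → R
X(23)−E(4): 19 → T
Q(16)−Q(16): 0 → A
B(1)−S(18): -17≡9 → J
E(4)−Z(25): -21≡5 → F
Z(25)−F(5): 20 → U
D(3)−E(4): -1≡25 → Z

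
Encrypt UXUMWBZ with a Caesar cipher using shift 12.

GJGYINL

U(20): 20+12=32≡6 → G
X(23): 23+12=35≡9 → J
U(20): 20+12=32≡6 → G
M(12): 12+12=24 → Y
W(22): 22+12=34≡8 → I
B(1): 1+12=13 → N
Z(25): 25+12=37≡11 → L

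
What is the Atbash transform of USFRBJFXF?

FHUIYQUCU

U(20) → F(5)
S(18) → H(7)
F(5) → U(20)
R(17) → I(8)
B(1) → Y(24)
J(9) → Q(16)
F(5) → U(20)
X(23) → C(2)
F(5) → U(20)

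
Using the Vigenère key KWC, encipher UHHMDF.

EDJWZH

Repeat the key across the message: KWCKWC
U(20)+K(10): 30≡4 → E
H(7)+W(22): 29≡3 → D
H(7)+C(2): 9 → J
M(12)+K(10): 22 → W
D(3)+W(22): 25 → Z
F(5)+C(2): 7 → H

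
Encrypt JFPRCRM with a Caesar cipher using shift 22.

FBLNYNI

J(9): 9+22=31≡5 → F
F(5): 5+22=27≡1 → B
P(15): 15+22=37≡11 → L
R(17): 17+22=39≡13 → N
C(2): 2+22=24 → Y
R(17): 17+22=39≡13 → N
M(12): 12+22=34≡8 → I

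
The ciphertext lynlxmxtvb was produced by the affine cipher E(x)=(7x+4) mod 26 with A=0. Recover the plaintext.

bofbzqzrvh

The inverse of 7 mod 26 is 15, since 7·15=105≡1. Apply D(y)=15·(y−4) mod 26:
l(11): 15·(11−4)=105≡1 → b
y(24): 15·(24−4)=300≡14 → o
n(13): 15·(13−4)=135≡5 → f
l(11): 15·(11−4)=105≡1 → b
x(23): 15·(23−4)=285≡25 → z
m(12): 15·(12−4)=120≡16 → q
x(23): 15·(23−4)=285≡25 → z
t(19): 15·(19−4)=225≡17 → r
v(21): 15·(21−4)=255≡21 → v
b(1): 15·(1−4)=-45≡7 → h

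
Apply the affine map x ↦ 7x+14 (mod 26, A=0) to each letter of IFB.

SXV

I(8): 7·8+14=70≡18 → S
F(5): 7·5+14=49≡23 → X
B(1): 7·1+14=21 → V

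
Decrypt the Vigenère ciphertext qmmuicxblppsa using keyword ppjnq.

Repeat the key across the ciphertext: ppjnqppjnqppj
q(16)−p(15): 1 → b
m(12)−p(15): -3≡23 → x
m(12)−j(9): 3 → d
u(20)−n(13): 7 → h
i(8)−q(16): -8≡18 → s
c(2)−p(15): -13≡13 → n
x(23)−p(15): 8 → i
b(1)−j(9): -8≡18 → s
l(11)−n(13): -2≡24 → y
p(15)−q(16): -1≡25 → z
p(15)−p(15): 0 → a
s(18)−p(15): 3 → d
a(0)−j(9): -9≡17 → r

bxdhsnisyzadr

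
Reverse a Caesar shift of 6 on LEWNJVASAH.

FYQHDPUMUB

L(11): 11−6=5 → F
E(4): 4−6=-2≡24 → Y
W(22): 22−6=16 → Q
N(13): 13−6=7 → H
J(9): 9−6=3 → D
V(21): 21−6=15 → P
A(0): 0−6=-6≡20 → U
S(18): 18−6=12 → M
A(0): 0−6=-6≡20 → U
H(7): 7−6=1 → B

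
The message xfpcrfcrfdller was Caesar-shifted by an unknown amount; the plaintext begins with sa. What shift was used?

5

From the crib: x(23)−s(18)=5, so the shift is 5.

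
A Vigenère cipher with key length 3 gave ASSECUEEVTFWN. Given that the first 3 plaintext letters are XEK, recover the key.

DOI

Subtract each crib letter from the matching ciphertext letter (mod 26):
A(0)−X(23)=-23≡3 → D
S(18)−E(4)=14 → O
S(18)−K(10)=8 → I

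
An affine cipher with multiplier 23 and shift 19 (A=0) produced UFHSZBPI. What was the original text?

The inverse of 23 mod 26 is 17, since 23·17=391≡1. Apply D(y)=17·(y−19) mod 26:
U(20): 17·(20−19)=17 → R
F(5): 17·(5−19)=-238≡22 → W
H(7): 17·(7−19)=-204≡4 → E
S(18): 17·(18−19)=-17≡9 → J
Z(25): 17·(25−19)=102≡24 → Y
B(1): 17·(1−19)=-306≡6 → G
P(15): 17·(15−19)=-68≡10 → K
I(8): 17·(8−19)=-187≡21 → V

RWEJYGKV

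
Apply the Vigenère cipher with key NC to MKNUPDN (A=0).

ZMAWCFA

Repeat the key across the message: NCNCNCN
M(12)+N(13): 25 → Z
K(10)+C(2): 12 → M
N(13)+N(13): 26≡0 → A
U(20)+C(2): 22 → W
P(15)+N(13): 28≡2 → C
D(3)+C(2): 5 → F
N(13)+N(13): 26≡0 → A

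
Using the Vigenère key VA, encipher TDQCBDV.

ODLCWDQ

Repeat the key across the message: VAVAVAV
T(19)+V(21): 40≡14 → O
D(3)+A(0): 3 → D
Q(16)+V(21): 37≡11 → L
C(2)+A(0): 2 → C
B(1)+V(21): 22 → W
D(3)+A(0): 3 → D
V(21)+V(21): 42≡16 → Q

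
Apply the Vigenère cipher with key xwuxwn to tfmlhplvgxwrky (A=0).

qbgidcirausehu

Repeat the key across the message: xwuxwnxwuxwnxw
t(19)+x(23): 42≡16 → q
f(5)+w(22): 27≡1 → b
m(12)+u(20): 32≡6 → g
l(11)+x(23): 34≡8 → i
h(7)+w(22): 29≡3 → d
p(15)+n(13): 28≡2 → c
l(11)+x(23): 34≡8 → i
v(21)+w(22): 43≡17 → r
g(6)+u(20): 26≡0 → a
x(23)+x(23): 46≡20 → u
w(22)+w(22): 44≡18 → s
r(17)+n(13): 30≡4 → e
k(10)+x(23): 33≡7 → h
y(24)+w(22): 46≡20 → u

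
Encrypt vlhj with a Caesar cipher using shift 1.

wmik

v(21): 21+1=22 → w
l(11): 11+1=12 → m
h(7): 7+1=8 → i
j(9): 9+1=10 → k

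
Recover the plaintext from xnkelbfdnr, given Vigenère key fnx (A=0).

Repeat the key across the ciphertext: fnxfnxfnxf
x(23)−f(5): 18 → s
n(13)−n(13): 0 → a
k(10)−x(23): -13≡13 → n
e(4)−f(5): -1≡25 → z
l(11)−n(13): -2≡24 → y
b(1)−x(23): -22≡4 → e
f(5)−f(5): 0 → a
d(3)−n(13): -10≡16 → q
n(13)−x(23): -10≡16 → q
r(17)−f(5): 12 → m

sanzyeaqqm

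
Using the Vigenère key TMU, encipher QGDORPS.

Repeat the key across the message: TMUTMUT
Q(16)+T(19): 35≡9 → J
G(6)+M(12): 18 → S
D(3)+U(20): 23 → X
O(14)+T(19): 33≡7 → H
R(17)+M(12): 29≡3 → D
P(15)+U(20): 35≡9 → J
S(18)+T(19): 37≡11 → L

JSXHDJL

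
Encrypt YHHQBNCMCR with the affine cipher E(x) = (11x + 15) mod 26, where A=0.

TOOJACLRLU

Y(24): 11·24+15=279≡19 → T
H(7): 11·7+15=92≡14 → O
H(7): 11·7+15=92≡14 → O
Q(16): 11·16+15=191≡9 → J
B(1): 11·1+15=26≡0 → A
N(13): 11·13+15=158≡2 → C
C(2): 11·2+15=37≡11 → L
M(12): 11·12+15=147≡17 → R
C(2): 11·2+15=37≡11 → L
R(17): 11·17+15=202≡20 → U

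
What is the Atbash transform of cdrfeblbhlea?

c(2) → x(23)
d(3) → w(22)
r(17) → i(8)
f(5) → u(20)
e(4) → v(21)
b(1) → y(24)
l(11) → o(14)
b(1) → y(24)
h(7) → s(18)
l(11) → o(14)
e(4) → v(21)
a(0) → z(25)

xwiuvyoysovz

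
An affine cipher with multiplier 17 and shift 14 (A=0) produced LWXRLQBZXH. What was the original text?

The inverse of 17 mod 26 is 23, since 17·23=391≡1. Apply D(y)=23·(y−14) mod 26:
L(11): 23·(11−14)=-69≡9 → J
W(22): 23·(22−14)=184≡2 → C
X(23): 23·(23−14)=207≡25 → Z
R(17): 23·(17−14)=69≡17 → R
L(11): 23·(11−14)=-69≡9 → J
Q(16): 23·(16−14)=46≡20 → U
B(1): 23·(1−14)=-299≡13 → N
Z(25): 23·(25−14)=253≡19 → T
X(23): 23·(23−14)=207≡25 → Z
H(7): 23·(7−14)=-161≡21 → V

JCZRJUNTZV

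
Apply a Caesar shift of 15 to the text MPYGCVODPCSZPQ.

BENVRKDSERHOEF

M(12): 12+15=27≡1 → B
P(15): 15+15=30≡4 → E
Y(24): 24+15=39≡13 → N
G(6): 6+15=21 → V
C(2): 2+15=17 → R
V(21): 21+15=36≡10 → K
O(14): 14+15=29≡3 → D
D(3): 3+15=18 → S
P(15): 15+15=30≡4 → E
C(2): 2+15=17 → R
S(18): 18+15=33≡7 → H
Z(25): 25+15=40≡14 → O
P(15): 15+15=30≡4 → E
Q(16): 16+15=31≡5 → F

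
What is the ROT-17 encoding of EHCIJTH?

VYTZAKY

E(4): 4+17=21 → V
H(7): 7+17=24 → Y
C(2): 2+17=19 → T
I(8): 8+17=25 → Z
J(9): 9+17=26≡0 → A
T(19): 19+17=36≡10 → K
H(7): 7+17=24 → Y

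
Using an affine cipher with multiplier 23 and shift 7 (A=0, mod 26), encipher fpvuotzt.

sowzrckc

f(5): 23·5+7=122≡18 → s
p(15): 23·15+7=352≡14 → o
v(21): 23·21+7=490≡22 → w
u(20): 23·20+7=467≡25 → z
o(14): 23·14+7=329≡17 → r
t(19): 23·19+7=444≡2 → c
z(25): 23·25+7=582≡10 → k
t(19): 23·19+7=444≡2 → c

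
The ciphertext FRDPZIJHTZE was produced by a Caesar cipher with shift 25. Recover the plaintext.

GSEQAJKIUAF

F(5): 5−25=-20≡6 → G
R(17): 17−25=-8≡18 → S
D(3): 3−25=-22≡4 → E
P(15): 15−25=-10≡16 → Q
Z(25): 25−25=0 → A
I(8): 8−25=-17≡9 → J
J(9): 9−25=-16≡10 → K
H(7): 7−25=-18≡8 → I
T(19): 19−25=-6≡20 → U
Z(25): 25−25=0 → A
E(4): 4−25=-21≡5 → F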